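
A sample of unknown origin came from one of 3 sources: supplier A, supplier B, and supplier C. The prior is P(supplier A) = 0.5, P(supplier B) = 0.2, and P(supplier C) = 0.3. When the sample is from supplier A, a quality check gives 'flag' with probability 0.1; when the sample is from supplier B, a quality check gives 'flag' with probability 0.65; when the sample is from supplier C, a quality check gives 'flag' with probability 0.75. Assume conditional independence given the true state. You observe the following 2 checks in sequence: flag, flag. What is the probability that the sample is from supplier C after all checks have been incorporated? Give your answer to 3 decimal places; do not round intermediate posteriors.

After 'flag': normaliser = 0.1·0.5000 + 0.65·0.2000 + 0.75·0.3000; P(supplier A) ≈ 0.1235, P(supplier B) ≈ 0.3210, P(supplier C) ≈ 0.5556
After 'flag': normaliser = 0.1·0.1235 + 0.65·0.3210 + 0.75·0.5556; P(supplier A) ≈ 0.0194, P(supplier B) ≈ 0.3272, P(supplier C) ≈ 0.6534

0.653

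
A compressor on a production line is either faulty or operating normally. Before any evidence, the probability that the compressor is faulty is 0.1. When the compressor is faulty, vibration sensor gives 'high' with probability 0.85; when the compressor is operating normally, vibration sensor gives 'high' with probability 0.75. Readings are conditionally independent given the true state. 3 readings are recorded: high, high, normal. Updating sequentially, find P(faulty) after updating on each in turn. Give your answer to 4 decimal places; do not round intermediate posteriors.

0.0789

Each posterior becomes the prior for the next update.
After 'high': P(faulty) = 0.85·0.1000 / (0.85·0.1000 + 0.75·0.9000) ≈ 0.1118
After 'high': P(faulty) = 0.85·0.1118 / (0.85·0.1118 + 0.75·0.8882) ≈ 0.1249
After 'normal': P(faulty) = 0.15·0.1249 / (0.15·0.1249 + 0.25·0.8751) ≈ 0.0789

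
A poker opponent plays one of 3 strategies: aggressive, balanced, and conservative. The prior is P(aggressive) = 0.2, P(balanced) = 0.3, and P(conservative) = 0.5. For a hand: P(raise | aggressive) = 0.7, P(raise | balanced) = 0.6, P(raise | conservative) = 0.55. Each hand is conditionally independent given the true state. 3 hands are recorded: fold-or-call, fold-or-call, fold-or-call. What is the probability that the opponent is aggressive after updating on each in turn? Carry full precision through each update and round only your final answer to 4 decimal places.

0.0770

Apply Bayes' rule sequentially, carrying P(aggressive) forward.
After 'fold-or-call': normaliser = 0.3·0.2000 + 0.4·0.3000 + 0.45·0.5000; P(aggressive) ≈ 0.1481, P(balanced) ≈ 0.2963, P(conservative) ≈ 0.5556
After 'fold-or-call': normaliser = 0.3·0.1481 + 0.4·0.2963 + 0.45·0.5556; P(aggressive) ≈ 0.1076, P(balanced) ≈ 0.2870, P(conservative) ≈ 0.6054
After 'fold-or-call': normaliser = 0.3·0.1076 + 0.4·0.2870 + 0.45·0.6054; P(aggressive) ≈ 0.0770, P(balanced) ≈ 0.2737, P(conservative) ≈ 0.6494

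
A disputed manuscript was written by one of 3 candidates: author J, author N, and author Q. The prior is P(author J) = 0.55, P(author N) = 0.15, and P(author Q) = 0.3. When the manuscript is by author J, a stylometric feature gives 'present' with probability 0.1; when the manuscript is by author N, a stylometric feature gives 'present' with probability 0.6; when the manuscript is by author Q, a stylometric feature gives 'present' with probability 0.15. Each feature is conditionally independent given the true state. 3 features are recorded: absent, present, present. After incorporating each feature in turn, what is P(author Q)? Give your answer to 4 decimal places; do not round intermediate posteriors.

Each posterior becomes the prior for the next update.
After 'absent': normaliser = 0.9·0.5500 + 0.4·0.1500 + 0.85·0.3000; P(author J) ≈ 0.6111, P(author N) ≈ 0.0741, P(author Q) ≈ 0.3148
After 'present': normaliser = 0.1·0.6111 + 0.6·0.0741 + 0.15·0.3148; P(author J) ≈ 0.4000, P(author N) ≈ 0.2909, P(author Q) ≈ 0.3091
After 'present': normaliser = 0.1·0.4000 + 0.6·0.2909 + 0.15·0.3091; P(author J) ≈ 0.1533, P(author N) ≈ 0.6690, P(author Q) ≈ 0.1777

0.1777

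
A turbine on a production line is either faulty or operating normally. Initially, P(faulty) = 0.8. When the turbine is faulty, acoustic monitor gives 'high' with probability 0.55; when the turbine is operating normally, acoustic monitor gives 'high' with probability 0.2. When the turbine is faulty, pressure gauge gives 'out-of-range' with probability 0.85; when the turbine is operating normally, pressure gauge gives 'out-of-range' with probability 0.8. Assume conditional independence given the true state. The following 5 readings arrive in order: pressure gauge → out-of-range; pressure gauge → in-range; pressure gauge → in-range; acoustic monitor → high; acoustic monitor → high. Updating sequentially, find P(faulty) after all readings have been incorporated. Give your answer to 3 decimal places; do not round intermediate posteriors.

0.948

After pressure gauge='out-of-range': P(faulty) = 0.85·0.8000 / (0.85·0.8000 + 0.8·0.2000) ≈ 0.8095
After pressure gauge='in-range': P(faulty) = 0.15·0.8095 / (0.15·0.8095 + 0.2·0.1905) ≈ 0.7612
After pressure gauge='in-range': P(faulty) = 0.15·0.7612 / (0.15·0.7612 + 0.2·0.2388) ≈ 0.7051
After acoustic monitor='high': P(faulty) = 0.55·0.7051 / (0.55·0.7051 + 0.2·0.2949) ≈ 0.8680
After acoustic monitor='high': P(faulty) = 0.55·0.8680 / (0.55·0.8680 + 0.2·0.1320) ≈ 0.9476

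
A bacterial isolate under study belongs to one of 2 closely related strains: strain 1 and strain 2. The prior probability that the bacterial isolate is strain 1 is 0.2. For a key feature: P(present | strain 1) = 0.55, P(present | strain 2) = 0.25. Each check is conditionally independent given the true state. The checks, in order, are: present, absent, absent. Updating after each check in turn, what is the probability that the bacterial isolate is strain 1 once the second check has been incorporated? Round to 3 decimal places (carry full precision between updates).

0.248

Apply Bayes' rule sequentially, carrying P(strain 1) forward.
After 'present': P(strain 1) = 0.55·0.2000 / (0.55·0.2000 + 0.25·0.8000) ≈ 0.3548
After 'absent': P(strain 1) = 0.45·0.3548 / (0.45·0.3548 + 0.75·0.6452) ≈ 0.2481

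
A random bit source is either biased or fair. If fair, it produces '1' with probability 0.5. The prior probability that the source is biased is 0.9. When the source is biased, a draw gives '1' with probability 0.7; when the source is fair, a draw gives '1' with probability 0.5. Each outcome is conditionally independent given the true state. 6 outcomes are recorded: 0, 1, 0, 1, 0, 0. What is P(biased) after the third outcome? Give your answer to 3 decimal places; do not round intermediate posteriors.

After '0': P(biased) = 0.3·0.9000 / (0.3·0.9000 + 0.5·0.1000) ≈ 0.8438
After '1': P(biased) = 0.7·0.8438 / (0.7·0.8438 + 0.5·0.1562) ≈ 0.8832
After '0': P(biased) = 0.3·0.8832 / (0.3·0.8832 + 0.5·0.1168) ≈ 0.8194

0.819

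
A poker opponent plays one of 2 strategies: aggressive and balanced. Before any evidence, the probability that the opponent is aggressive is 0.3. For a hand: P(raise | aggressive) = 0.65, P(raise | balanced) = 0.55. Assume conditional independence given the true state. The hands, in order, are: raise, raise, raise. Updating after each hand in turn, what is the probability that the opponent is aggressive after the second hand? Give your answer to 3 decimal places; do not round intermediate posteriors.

0.374

After 'raise': P(aggressive) = 0.65·0.3000 / (0.65·0.3000 + 0.55·0.7000) ≈ 0.3362
After 'raise': P(aggressive) = 0.65·0.3362 / (0.65·0.3362 + 0.55·0.6638) ≈ 0.3744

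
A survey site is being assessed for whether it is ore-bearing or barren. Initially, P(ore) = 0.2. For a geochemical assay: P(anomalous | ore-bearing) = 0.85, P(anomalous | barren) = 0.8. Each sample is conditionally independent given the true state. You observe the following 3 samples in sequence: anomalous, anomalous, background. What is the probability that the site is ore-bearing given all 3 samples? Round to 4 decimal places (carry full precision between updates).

0.1747

After 'anomalous': P(ore) = 0.85·0.2000 / (0.85·0.2000 + 0.8·0.8000) ≈ 0.2099
After 'anomalous': P(ore) = 0.85·0.2099 / (0.85·0.2099 + 0.8·0.7901) ≈ 0.2201
After 'background': P(ore) = 0.15·0.2201 / (0.15·0.2201 + 0.2·0.7799) ≈ 0.1747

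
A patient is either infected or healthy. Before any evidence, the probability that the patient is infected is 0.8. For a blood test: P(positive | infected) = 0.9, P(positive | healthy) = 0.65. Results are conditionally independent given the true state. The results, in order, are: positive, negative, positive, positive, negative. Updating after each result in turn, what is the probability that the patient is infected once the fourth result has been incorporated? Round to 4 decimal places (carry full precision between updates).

After 'positive': P(infected) = 0.9·0.8000 / (0.9·0.8000 + 0.65·0.2000) ≈ 0.8471
After 'negative': P(infected) = 0.1·0.8471 / (0.1·0.8471 + 0.35·0.1529) ≈ 0.6128
After 'positive': P(infected) = 0.9·0.6128 / (0.9·0.6128 + 0.65·0.3872) ≈ 0.6866
After 'positive': P(infected) = 0.9·0.6866 / (0.9·0.6866 + 0.65·0.3134) ≈ 0.7521

0.7521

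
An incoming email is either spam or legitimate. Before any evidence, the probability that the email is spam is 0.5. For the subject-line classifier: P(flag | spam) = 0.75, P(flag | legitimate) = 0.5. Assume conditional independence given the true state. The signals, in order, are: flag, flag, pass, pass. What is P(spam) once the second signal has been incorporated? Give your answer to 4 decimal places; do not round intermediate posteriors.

0.6923

Apply Bayes' rule sequentially, carrying P(spam) forward.
After 'flag': P(spam) = 0.75·0.5000 / (0.75·0.5000 + 0.5·0.5000) ≈ 0.6000
After 'flag': P(spam) = 0.75·0.6000 / (0.75·0.6000 + 0.5·0.4000) ≈ 0.6923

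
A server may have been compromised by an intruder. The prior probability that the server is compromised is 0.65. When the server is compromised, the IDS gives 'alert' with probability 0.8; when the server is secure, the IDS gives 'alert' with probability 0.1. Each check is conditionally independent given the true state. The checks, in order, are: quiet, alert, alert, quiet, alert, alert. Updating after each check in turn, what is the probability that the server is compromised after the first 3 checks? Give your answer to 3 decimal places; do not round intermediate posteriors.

After 'quiet': P(compromised) = 0.2·0.6500 / (0.2·0.6500 + 0.9·0.3500) ≈ 0.2921
After 'alert': P(compromised) = 0.8·0.2921 / (0.8·0.2921 + 0.1·0.7079) ≈ 0.7675
After 'alert': P(compromised) = 0.8·0.7675 / (0.8·0.7675 + 0.1·0.2325) ≈ 0.9635

0.964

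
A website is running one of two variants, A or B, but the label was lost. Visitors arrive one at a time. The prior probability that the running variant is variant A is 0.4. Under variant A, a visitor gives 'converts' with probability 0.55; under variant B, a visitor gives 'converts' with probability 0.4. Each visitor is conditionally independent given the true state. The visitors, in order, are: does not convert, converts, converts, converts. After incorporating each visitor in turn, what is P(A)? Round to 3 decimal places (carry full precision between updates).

Each posterior becomes the prior for the next update.
After 'does not convert': P(A) = 0.45·0.4000 / (0.45·0.4000 + 0.6·0.6000) ≈ 0.3333
After 'converts': P(A) = 0.55·0.3333 / (0.55·0.3333 + 0.4·0.6667) ≈ 0.4074
After 'converts': P(A) = 0.55·0.4074 / (0.55·0.4074 + 0.4·0.5926) ≈ 0.4859
After 'converts': P(A) = 0.55·0.4859 / (0.55·0.4859 + 0.4·0.5141) ≈ 0.5652

0.565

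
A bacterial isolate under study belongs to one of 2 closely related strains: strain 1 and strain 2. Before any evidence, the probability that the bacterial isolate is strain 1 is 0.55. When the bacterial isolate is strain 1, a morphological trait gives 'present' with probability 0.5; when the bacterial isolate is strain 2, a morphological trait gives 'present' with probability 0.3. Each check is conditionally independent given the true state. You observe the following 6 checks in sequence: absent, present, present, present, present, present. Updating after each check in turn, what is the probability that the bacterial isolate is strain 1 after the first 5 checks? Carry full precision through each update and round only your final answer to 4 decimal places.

0.8707

After 'absent': P(strain 1) = 0.5·0.5500 / (0.5·0.5500 + 0.7·0.4500) ≈ 0.4661
After 'present': P(strain 1) = 0.5·0.4661 / (0.5·0.4661 + 0.3·0.5339) ≈ 0.5927
After 'present': P(strain 1) = 0.5·0.5927 / (0.5·0.5927 + 0.3·0.4073) ≈ 0.7080
After 'present': P(strain 1) = 0.5·0.7080 / (0.5·0.7080 + 0.3·0.2920) ≈ 0.8017
After 'present': P(strain 1) = 0.5·0.8017 / (0.5·0.8017 + 0.3·0.1983) ≈ 0.8707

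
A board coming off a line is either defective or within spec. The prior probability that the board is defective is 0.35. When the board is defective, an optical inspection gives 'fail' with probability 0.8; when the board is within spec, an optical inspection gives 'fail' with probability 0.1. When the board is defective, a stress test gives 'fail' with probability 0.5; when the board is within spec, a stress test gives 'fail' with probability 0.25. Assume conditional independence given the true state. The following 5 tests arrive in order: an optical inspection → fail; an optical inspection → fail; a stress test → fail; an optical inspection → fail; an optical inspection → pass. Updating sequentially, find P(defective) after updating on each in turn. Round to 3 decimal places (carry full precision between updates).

After an optical inspection='fail': P(defective) = 0.8·0.3500 / (0.8·0.3500 + 0.1·0.6500) ≈ 0.8116
After an optical inspection='fail': P(defective) = 0.8·0.8116 / (0.8·0.8116 + 0.1·0.1884) ≈ 0.9718
After a stress test='fail': P(defective) = 0.5·0.9718 / (0.5·0.9718 + 0.25·0.0282) ≈ 0.9857
After an optical inspection='fail': P(defective) = 0.8·0.9857 / (0.8·0.9857 + 0.1·0.0143) ≈ 0.9982
After an optical inspection='pass': P(defective) = 0.2·0.9982 / (0.2·0.9982 + 0.9·0.0018) ≈ 0.9919

0.992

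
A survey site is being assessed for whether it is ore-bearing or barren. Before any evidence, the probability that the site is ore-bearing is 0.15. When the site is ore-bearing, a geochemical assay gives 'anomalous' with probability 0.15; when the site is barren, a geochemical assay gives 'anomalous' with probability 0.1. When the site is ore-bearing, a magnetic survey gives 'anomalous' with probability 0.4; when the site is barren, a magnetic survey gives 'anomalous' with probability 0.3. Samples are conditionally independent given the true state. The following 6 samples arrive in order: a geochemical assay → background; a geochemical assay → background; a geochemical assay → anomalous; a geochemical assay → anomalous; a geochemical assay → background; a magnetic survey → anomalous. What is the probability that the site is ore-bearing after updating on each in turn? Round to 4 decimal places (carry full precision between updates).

0.3084

Each posterior becomes the prior for the next update.
After a geochemical assay='background': P(ore) = 0.85·0.1500 / (0.85·0.1500 + 0.9·0.8500) ≈ 0.1429
After a geochemical assay='background': P(ore) = 0.85·0.1429 / (0.85·0.1429 + 0.9·0.8571) ≈ 0.1360
After a geochemical assay='anomalous': P(ore) = 0.15·0.1360 / (0.15·0.1360 + 0.1·0.8640) ≈ 0.1910
After a geochemical assay='anomalous': P(ore) = 0.15·0.1910 / (0.15·0.1910 + 0.1·0.8090) ≈ 0.2615
After a geochemical assay='background': P(ore) = 0.85·0.2615 / (0.85·0.2615 + 0.9·0.7385) ≈ 0.2507
After a magnetic survey='anomalous': P(ore) = 0.4·0.2507 / (0.4·0.2507 + 0.3·0.7493) ≈ 0.3084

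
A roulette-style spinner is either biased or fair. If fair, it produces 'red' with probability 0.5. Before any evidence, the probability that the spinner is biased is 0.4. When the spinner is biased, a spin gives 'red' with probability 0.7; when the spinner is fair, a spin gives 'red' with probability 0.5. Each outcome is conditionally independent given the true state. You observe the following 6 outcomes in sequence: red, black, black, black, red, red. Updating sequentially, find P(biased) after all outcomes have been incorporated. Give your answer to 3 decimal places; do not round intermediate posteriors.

0.283

Each posterior becomes the prior for the next update.
After 'red': P(biased) = 0.7·0.4000 / (0.7·0.4000 + 0.5·0.6000) ≈ 0.4828
After 'black': P(biased) = 0.3·0.4828 / (0.3·0.4828 + 0.5·0.5172) ≈ 0.3590
After 'black': P(biased) = 0.3·0.3590 / (0.3·0.3590 + 0.5·0.6410) ≈ 0.2515
After 'black': P(biased) = 0.3·0.2515 / (0.3·0.2515 + 0.5·0.7485) ≈ 0.1678
After 'red': P(biased) = 0.7·0.1678 / (0.7·0.1678 + 0.5·0.8322) ≈ 0.2201
After 'red': P(biased) = 0.7·0.2201 / (0.7·0.2201 + 0.5·0.7799) ≈ 0.2832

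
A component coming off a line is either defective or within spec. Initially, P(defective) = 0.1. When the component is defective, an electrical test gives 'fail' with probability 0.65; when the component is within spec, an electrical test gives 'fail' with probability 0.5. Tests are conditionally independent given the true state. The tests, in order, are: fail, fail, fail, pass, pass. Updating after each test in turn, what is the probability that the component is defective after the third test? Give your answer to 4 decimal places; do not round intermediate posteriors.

0.1962

After 'fail': P(defective) = 0.65·0.1000 / (0.65·0.1000 + 0.5·0.9000) ≈ 0.1262
After 'fail': P(defective) = 0.65·0.1262 / (0.65·0.1262 + 0.5·0.8738) ≈ 0.1581
After 'fail': P(defective) = 0.65·0.1581 / (0.65·0.1581 + 0.5·0.8419) ≈ 0.1962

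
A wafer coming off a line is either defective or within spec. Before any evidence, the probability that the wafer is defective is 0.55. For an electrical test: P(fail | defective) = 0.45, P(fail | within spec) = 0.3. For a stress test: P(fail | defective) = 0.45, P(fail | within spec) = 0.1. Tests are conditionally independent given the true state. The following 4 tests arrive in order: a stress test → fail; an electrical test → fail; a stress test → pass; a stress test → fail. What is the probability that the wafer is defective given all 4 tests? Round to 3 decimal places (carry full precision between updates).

After a stress test='fail': P(defective) = 0.45·0.5500 / (0.45·0.5500 + 0.1·0.4500) ≈ 0.8462
After an electrical test='fail': P(defective) = 0.45·0.8462 / (0.45·0.8462 + 0.3·0.1538) ≈ 0.8919
After a stress test='pass': P(defective) = 0.55·0.8919 / (0.55·0.8919 + 0.9·0.1081) ≈ 0.8345
After a stress test='fail': P(defective) = 0.45·0.8345 / (0.45·0.8345 + 0.1·0.1655) ≈ 0.9578

0.958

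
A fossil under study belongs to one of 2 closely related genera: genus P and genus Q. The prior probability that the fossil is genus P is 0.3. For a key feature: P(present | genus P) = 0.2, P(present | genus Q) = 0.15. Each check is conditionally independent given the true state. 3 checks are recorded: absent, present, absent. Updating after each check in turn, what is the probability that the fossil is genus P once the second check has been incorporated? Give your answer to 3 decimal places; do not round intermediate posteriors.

Each posterior becomes the prior for the next update.
After 'absent': P(genus P) = 0.8·0.3000 / (0.8·0.3000 + 0.85·0.7000) ≈ 0.2874
After 'present': P(genus P) = 0.2·0.2874 / (0.2·0.2874 + 0.15·0.7126) ≈ 0.3497

0.350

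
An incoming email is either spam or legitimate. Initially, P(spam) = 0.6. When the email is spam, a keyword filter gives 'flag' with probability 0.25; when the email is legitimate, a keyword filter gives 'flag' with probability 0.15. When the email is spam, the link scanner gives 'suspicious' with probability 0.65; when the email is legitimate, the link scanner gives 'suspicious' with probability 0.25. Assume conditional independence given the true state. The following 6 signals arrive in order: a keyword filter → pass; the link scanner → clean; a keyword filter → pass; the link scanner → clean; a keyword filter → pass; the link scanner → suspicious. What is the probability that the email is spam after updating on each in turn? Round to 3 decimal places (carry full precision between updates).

0.368

Apply Bayes' rule sequentially, carrying P(spam) forward.
After a keyword filter='pass': P(spam) = 0.75·0.6000 / (0.75·0.6000 + 0.85·0.4000) ≈ 0.5696
After the link scanner='clean': P(spam) = 0.35·0.5696 / (0.35·0.5696 + 0.75·0.4304) ≈ 0.3818
After a keyword filter='pass': P(spam) = 0.75·0.3818 / (0.75·0.3818 + 0.85·0.6182) ≈ 0.3527
After the link scanner='clean': P(spam) = 0.35·0.3527 / (0.35·0.3527 + 0.75·0.6473) ≈ 0.2028
After a keyword filter='pass': P(spam) = 0.75·0.2028 / (0.75·0.2028 + 0.85·0.7972) ≈ 0.1833
After the link scanner='suspicious': P(spam) = 0.65·0.1833 / (0.65·0.1833 + 0.25·0.8167) ≈ 0.3685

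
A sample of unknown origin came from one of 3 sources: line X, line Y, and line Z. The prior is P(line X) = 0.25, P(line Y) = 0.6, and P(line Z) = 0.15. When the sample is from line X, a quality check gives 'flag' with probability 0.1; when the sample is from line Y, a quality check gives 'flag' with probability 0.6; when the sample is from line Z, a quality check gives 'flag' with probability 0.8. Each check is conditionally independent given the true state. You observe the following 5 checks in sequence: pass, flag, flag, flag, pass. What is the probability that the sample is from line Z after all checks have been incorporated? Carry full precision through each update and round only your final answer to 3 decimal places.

0.128

After 'pass': normaliser = 0.9·0.2500 + 0.4·0.6000 + 0.2·0.1500; P(line X) ≈ 0.4545, P(line Y) ≈ 0.4848, P(line Z) ≈ 0.0606
After 'flag': normaliser = 0.1·0.4545 + 0.6·0.4848 + 0.8·0.0606; P(line X) ≈ 0.1181, P(line Y) ≈ 0.7559, P(line Z) ≈ 0.1260
After 'flag': normaliser = 0.1·0.1181 + 0.6·0.7559 + 0.8·0.1260; P(line X) ≈ 0.0209, P(line Y) ≈ 0.8011, P(line Z) ≈ 0.1780
After 'flag': normaliser = 0.1·0.0209 + 0.6·0.8011 + 0.8·0.1780; P(line X) ≈ 0.0033, P(line Y) ≈ 0.7689, P(line Z) ≈ 0.2278
After 'pass': normaliser = 0.9·0.0033 + 0.4·0.7689 + 0.2·0.2278; P(line X) ≈ 0.0084, P(line Y) ≈ 0.8636, P(line Z) ≈ 0.1279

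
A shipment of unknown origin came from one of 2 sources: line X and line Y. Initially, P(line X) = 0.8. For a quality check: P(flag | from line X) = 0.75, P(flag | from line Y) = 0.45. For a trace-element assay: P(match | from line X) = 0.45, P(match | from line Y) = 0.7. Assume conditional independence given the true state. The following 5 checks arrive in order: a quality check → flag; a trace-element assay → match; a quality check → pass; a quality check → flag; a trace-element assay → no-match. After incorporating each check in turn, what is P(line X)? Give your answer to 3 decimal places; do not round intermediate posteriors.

After a quality check='flag': P(line X) = 0.75·0.8000 / (0.75·0.8000 + 0.45·0.2000) ≈ 0.8696
After a trace-element assay='match': P(line X) = 0.45·0.8696 / (0.45·0.8696 + 0.7·0.1304) ≈ 0.8108
After a quality check='pass': P(line X) = 0.25·0.8108 / (0.25·0.8108 + 0.55·0.1892) ≈ 0.6608
After a quality check='flag': P(line X) = 0.75·0.6608 / (0.75·0.6608 + 0.45·0.3392) ≈ 0.7645
After a trace-element assay='no-match': P(line X) = 0.55·0.7645 / (0.55·0.7645 + 0.3·0.2355) ≈ 0.8562

0.856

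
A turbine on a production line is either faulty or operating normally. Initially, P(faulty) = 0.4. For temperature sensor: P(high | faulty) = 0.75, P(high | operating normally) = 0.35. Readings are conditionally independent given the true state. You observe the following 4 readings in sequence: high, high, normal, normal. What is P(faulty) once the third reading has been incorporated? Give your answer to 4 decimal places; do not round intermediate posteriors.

After 'high': P(faulty) = 0.75·0.4000 / (0.75·0.4000 + 0.35·0.6000) ≈ 0.5882
After 'high': P(faulty) = 0.75·0.5882 / (0.75·0.5882 + 0.35·0.4118) ≈ 0.7538
After 'normal': P(faulty) = 0.25·0.7538 / (0.25·0.7538 + 0.65·0.2462) ≈ 0.5407

0.5407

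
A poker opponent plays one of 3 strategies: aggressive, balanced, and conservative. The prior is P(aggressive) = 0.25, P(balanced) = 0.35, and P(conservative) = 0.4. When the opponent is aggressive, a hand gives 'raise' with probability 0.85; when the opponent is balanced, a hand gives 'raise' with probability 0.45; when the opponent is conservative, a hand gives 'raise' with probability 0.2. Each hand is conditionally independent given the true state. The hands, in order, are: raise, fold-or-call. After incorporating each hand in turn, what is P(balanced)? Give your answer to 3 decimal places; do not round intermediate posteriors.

Each posterior becomes the prior for the next update.
After 'raise': normaliser = 0.85·0.2500 + 0.45·0.3500 + 0.2·0.4000; P(aggressive) ≈ 0.4722, P(balanced) ≈ 0.3500, P(conservative) ≈ 0.1778
After 'fold-or-call': normaliser = 0.15·0.4722 + 0.55·0.3500 + 0.8·0.1778; P(aggressive) ≈ 0.1747, P(balanced) ≈ 0.4747, P(conservative) ≈ 0.3507

0.475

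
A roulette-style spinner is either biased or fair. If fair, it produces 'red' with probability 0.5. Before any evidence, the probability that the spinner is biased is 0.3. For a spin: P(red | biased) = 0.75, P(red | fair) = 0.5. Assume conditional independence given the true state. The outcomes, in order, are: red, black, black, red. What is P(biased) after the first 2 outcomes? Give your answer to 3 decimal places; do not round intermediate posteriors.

0.243

After 'red': P(biased) = 0.75·0.3000 / (0.75·0.3000 + 0.5·0.7000) ≈ 0.3913
After 'black': P(biased) = 0.25·0.3913 / (0.25·0.3913 + 0.5·0.6087) ≈ 0.2432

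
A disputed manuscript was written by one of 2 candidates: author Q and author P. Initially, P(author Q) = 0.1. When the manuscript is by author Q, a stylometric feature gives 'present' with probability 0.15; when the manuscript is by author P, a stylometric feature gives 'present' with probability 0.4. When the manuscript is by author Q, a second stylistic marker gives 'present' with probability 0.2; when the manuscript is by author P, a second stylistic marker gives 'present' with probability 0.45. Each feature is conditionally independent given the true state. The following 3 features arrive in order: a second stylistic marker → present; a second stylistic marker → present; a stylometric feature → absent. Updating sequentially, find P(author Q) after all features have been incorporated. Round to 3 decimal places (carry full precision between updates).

After a second stylistic marker='present': P(author Q) = 0.2·0.1000 / (0.2·0.1000 + 0.45·0.9000) ≈ 0.0471
After a second stylistic marker='present': P(author Q) = 0.2·0.0471 / (0.2·0.0471 + 0.45·0.9529) ≈ 0.0215
After a stylometric feature='absent': P(author Q) = 0.85·0.0215 / (0.85·0.0215 + 0.6·0.9785) ≈ 0.0302

0.030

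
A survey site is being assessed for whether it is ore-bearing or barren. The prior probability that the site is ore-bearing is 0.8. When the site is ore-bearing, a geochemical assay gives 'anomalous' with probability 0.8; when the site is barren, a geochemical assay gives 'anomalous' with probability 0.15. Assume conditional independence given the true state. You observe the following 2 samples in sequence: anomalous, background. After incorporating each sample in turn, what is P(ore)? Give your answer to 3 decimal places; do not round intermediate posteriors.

After 'anomalous': P(ore) = 0.8·0.8000 / (0.8·0.8000 + 0.15·0.2000) ≈ 0.9552
After 'background': P(ore) = 0.2·0.9552 / (0.2·0.9552 + 0.85·0.0448) ≈ 0.8339

0.834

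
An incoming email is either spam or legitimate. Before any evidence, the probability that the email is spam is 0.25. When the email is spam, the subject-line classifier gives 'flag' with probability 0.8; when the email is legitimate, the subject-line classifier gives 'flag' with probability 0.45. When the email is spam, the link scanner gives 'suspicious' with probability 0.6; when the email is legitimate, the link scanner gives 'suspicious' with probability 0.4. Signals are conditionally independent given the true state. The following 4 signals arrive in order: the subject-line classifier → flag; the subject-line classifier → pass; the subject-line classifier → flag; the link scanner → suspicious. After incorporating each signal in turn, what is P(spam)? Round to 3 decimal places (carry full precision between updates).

0.365

After the subject-line classifier='flag': P(spam) = 0.8·0.2500 / (0.8·0.2500 + 0.45·0.7500) ≈ 0.3721
After the subject-line classifier='pass': P(spam) = 0.2·0.3721 / (0.2·0.3721 + 0.55·0.6279) ≈ 0.1773
After the subject-line classifier='flag': P(spam) = 0.8·0.1773 / (0.8·0.1773 + 0.45·0.8227) ≈ 0.2770
After the link scanner='suspicious': P(spam) = 0.6·0.2770 / (0.6·0.2770 + 0.4·0.7230) ≈ 0.3649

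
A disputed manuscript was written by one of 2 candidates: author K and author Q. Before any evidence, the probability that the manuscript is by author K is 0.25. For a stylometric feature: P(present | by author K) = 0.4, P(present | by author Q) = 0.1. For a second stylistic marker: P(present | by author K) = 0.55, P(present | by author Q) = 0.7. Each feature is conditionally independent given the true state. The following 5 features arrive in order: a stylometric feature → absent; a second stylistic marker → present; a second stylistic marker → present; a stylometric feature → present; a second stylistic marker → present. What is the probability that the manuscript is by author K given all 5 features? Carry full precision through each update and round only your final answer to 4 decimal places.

0.3013

After a stylometric feature='absent': P(author K) = 0.6·0.2500 / (0.6·0.2500 + 0.9·0.7500) ≈ 0.1818
After a second stylistic marker='present': P(author K) = 0.55·0.1818 / (0.55·0.1818 + 0.7·0.8182) ≈ 0.1486
After a second stylistic marker='present': P(author K) = 0.55·0.1486 / (0.55·0.1486 + 0.7·0.8514) ≈ 0.1206
After a stylometric feature='present': P(author K) = 0.4·0.1206 / (0.4·0.1206 + 0.1·0.8794) ≈ 0.3543
After a second stylistic marker='present': P(author K) = 0.55·0.3543 / (0.55·0.3543 + 0.7·0.6457) ≈ 0.3013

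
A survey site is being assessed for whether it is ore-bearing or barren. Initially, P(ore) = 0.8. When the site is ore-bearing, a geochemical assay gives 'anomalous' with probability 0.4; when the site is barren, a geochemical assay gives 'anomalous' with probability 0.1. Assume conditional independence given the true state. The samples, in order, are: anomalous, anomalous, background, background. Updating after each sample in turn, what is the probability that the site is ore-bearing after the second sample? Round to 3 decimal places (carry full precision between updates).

0.985

Each posterior becomes the prior for the next update.
After 'anomalous': P(ore) = 0.4·0.8000 / (0.4·0.8000 + 0.1·0.2000) ≈ 0.9412
After 'anomalous': P(ore) = 0.4·0.9412 / (0.4·0.9412 + 0.1·0.0588) ≈ 0.9846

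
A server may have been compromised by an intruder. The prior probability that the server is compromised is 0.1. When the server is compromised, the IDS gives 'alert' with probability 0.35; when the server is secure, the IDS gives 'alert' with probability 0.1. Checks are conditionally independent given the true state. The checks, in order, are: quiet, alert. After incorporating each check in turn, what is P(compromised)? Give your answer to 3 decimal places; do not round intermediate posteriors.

After 'quiet': P(compromised) = 0.65·0.1000 / (0.65·0.1000 + 0.9·0.9000) ≈ 0.0743
After 'alert': P(compromised) = 0.35·0.0743 / (0.35·0.0743 + 0.1·0.9257) ≈ 0.2193

0.219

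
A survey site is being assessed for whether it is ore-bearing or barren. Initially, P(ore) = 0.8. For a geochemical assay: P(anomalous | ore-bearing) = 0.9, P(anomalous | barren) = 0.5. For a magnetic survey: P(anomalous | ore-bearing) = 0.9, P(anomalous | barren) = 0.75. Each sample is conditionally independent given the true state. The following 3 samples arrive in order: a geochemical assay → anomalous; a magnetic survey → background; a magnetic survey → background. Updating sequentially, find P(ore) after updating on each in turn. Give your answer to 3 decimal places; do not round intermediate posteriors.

After a geochemical assay='anomalous': P(ore) = 0.9·0.8000 / (0.9·0.8000 + 0.5·0.2000) ≈ 0.8780
After a magnetic survey='background': P(ore) = 0.1·0.8780 / (0.1·0.8780 + 0.25·0.1220) ≈ 0.7423
After a magnetic survey='background': P(ore) = 0.1·0.7423 / (0.1·0.7423 + 0.25·0.2577) ≈ 0.5353

0.535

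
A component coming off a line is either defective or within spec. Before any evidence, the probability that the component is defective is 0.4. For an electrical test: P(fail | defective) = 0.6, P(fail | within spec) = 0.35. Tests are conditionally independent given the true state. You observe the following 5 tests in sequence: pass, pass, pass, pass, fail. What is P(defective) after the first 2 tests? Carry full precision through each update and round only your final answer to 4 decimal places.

Apply Bayes' rule sequentially, carrying P(defective) forward.
After 'pass': P(defective) = 0.4·0.4000 / (0.4·0.4000 + 0.65·0.6000) ≈ 0.2909
After 'pass': P(defective) = 0.4·0.2909 / (0.4·0.2909 + 0.65·0.7091) ≈ 0.2016

0.2016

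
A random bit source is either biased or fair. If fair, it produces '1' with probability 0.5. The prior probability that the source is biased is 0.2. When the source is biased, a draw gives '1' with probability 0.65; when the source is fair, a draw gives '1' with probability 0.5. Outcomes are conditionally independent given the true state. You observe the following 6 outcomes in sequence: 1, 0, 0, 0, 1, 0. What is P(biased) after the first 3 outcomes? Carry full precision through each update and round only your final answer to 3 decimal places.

0.137

After '1': P(biased) = 0.65·0.2000 / (0.65·0.2000 + 0.5·0.8000) ≈ 0.2453
After '0': P(biased) = 0.35·0.2453 / (0.35·0.2453 + 0.5·0.7547) ≈ 0.1853
After '0': P(biased) = 0.35·0.1853 / (0.35·0.1853 + 0.5·0.8147) ≈ 0.1374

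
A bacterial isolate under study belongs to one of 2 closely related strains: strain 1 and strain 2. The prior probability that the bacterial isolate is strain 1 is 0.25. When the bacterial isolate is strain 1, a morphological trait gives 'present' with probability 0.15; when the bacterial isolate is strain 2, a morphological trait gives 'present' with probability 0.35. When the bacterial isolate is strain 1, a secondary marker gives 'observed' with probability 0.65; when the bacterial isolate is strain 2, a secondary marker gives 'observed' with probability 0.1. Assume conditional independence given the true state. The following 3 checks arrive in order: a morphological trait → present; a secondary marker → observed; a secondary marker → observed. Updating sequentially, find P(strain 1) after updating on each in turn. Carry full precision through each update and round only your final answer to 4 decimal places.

After a morphological trait='present': P(strain 1) = 0.15·0.2500 / (0.15·0.2500 + 0.35·0.7500) ≈ 0.1250
After a secondary marker='observed': P(strain 1) = 0.65·0.1250 / (0.65·0.1250 + 0.1·0.8750) ≈ 0.4815
After a secondary marker='observed': P(strain 1) = 0.65·0.4815 / (0.65·0.4815 + 0.1·0.5185) ≈ 0.8579

0.8579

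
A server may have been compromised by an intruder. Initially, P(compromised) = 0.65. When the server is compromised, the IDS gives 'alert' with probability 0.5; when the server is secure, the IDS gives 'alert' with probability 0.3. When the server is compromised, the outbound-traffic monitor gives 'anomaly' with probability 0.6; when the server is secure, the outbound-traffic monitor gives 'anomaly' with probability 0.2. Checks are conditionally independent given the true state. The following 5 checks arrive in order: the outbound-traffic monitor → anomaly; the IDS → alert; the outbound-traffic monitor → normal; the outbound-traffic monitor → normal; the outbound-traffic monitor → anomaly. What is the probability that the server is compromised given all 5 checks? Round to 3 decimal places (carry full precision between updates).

After the outbound-traffic monitor='anomaly': P(compromised) = 0.6·0.6500 / (0.6·0.6500 + 0.2·0.3500) ≈ 0.8478
After the IDS='alert': P(compromised) = 0.5·0.8478 / (0.5·0.8478 + 0.3·0.1522) ≈ 0.9028
After the outbound-traffic monitor='normal': P(compromised) = 0.4·0.9028 / (0.4·0.9028 + 0.8·0.0972) ≈ 0.8228
After the outbound-traffic monitor='normal': P(compromised) = 0.4·0.8228 / (0.4·0.8228 + 0.8·0.1772) ≈ 0.6989
After the outbound-traffic monitor='anomaly': P(compromised) = 0.6·0.6989 / (0.6·0.6989 + 0.2·0.3011) ≈ 0.8744

0.874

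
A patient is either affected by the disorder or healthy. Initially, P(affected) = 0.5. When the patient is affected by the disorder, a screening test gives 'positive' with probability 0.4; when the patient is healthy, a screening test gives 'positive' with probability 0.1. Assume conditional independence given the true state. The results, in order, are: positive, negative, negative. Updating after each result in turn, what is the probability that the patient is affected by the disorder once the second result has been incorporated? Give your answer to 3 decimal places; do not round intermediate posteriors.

0.727

After 'positive': P(affected) = 0.4·0.5000 / (0.4·0.5000 + 0.1·0.5000) ≈ 0.8000
After 'negative': P(affected) = 0.6·0.8000 / (0.6·0.8000 + 0.9·0.2000) ≈ 0.7273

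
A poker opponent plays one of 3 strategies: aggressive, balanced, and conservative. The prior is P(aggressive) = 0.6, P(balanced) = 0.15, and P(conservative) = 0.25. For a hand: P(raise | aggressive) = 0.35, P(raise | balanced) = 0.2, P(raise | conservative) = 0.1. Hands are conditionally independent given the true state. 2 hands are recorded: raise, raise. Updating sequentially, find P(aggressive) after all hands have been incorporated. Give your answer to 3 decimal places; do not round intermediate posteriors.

0.896

Each posterior becomes the prior for the next update.
After 'raise': normaliser = 0.35·0.6000 + 0.2·0.1500 + 0.1·0.2500; P(aggressive) ≈ 0.7925, P(balanced) ≈ 0.1132, P(conservative) ≈ 0.0943
After 'raise': normaliser = 0.35·0.7925 + 0.2·0.1132 + 0.1·0.0943; P(aggressive) ≈ 0.8963, P(balanced) ≈ 0.0732, P(conservative) ≈ 0.0305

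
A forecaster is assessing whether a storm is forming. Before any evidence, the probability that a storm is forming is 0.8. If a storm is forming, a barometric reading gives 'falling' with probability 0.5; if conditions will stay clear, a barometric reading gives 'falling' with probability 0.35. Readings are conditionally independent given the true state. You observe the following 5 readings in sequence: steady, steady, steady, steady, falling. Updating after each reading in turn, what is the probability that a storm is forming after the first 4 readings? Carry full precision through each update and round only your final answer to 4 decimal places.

Apply Bayes' rule sequentially, carrying P(storm) forward.
After 'steady': P(storm) = 0.5·0.8000 / (0.5·0.8000 + 0.65·0.2000) ≈ 0.7547
After 'steady': P(storm) = 0.5·0.7547 / (0.5·0.7547 + 0.65·0.2453) ≈ 0.7030
After 'steady': P(storm) = 0.5·0.7030 / (0.5·0.7030 + 0.65·0.2970) ≈ 0.6455
After 'steady': P(storm) = 0.5·0.6455 / (0.5·0.6455 + 0.65·0.3545) ≈ 0.5834

0.5834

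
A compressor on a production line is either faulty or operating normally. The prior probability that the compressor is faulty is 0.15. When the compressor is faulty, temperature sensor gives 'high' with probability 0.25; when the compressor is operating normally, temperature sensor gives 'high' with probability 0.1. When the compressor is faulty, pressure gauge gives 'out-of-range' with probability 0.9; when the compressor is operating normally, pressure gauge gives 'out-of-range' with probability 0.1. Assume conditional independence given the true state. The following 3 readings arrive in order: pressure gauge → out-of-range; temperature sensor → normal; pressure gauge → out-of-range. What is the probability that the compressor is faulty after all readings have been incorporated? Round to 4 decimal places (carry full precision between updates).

0.9226

Each posterior becomes the prior for the next update.
After pressure gauge='out-of-range': P(faulty) = 0.9·0.1500 / (0.9·0.1500 + 0.1·0.8500) ≈ 0.6136
After temperature sensor='normal': P(faulty) = 0.75·0.6136 / (0.75·0.6136 + 0.9·0.3864) ≈ 0.5696
After pressure gauge='out-of-range': P(faulty) = 0.9·0.5696 / (0.9·0.5696 + 0.1·0.4304) ≈ 0.9226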